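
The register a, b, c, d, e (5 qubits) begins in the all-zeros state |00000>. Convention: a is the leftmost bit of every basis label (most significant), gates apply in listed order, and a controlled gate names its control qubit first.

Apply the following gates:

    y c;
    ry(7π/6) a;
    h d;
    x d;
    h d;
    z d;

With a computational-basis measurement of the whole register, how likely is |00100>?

Outcome |00100> occurs with probability 1/2 - sqrt(3)/4. Key observation: gates 3-6 undo each other exactly, leaving only the rest of the circuit to track.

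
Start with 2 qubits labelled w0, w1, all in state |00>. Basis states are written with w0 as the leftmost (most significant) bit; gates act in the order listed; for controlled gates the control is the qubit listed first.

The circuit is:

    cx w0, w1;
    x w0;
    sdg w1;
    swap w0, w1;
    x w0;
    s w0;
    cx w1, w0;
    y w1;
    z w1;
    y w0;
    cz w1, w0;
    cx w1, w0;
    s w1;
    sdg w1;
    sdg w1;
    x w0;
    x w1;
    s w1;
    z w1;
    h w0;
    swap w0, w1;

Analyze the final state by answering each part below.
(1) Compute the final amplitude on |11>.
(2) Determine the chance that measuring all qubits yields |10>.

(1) |11> carries amplitude sqrt(2)/2 in the final state. Key observation: gates 13-14 undo each other exactly, leaving only the rest of the circuit to track.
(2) Outcome |10> occurs with probability 1/2.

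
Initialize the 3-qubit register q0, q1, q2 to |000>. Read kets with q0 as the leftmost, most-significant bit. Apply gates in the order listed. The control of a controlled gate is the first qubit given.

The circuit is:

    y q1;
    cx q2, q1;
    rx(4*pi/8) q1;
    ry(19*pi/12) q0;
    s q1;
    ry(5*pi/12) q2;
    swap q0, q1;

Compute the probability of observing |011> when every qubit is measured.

Outcome |011> occurs with probability -sqrt(6)/16 - sqrt(3)/32 + sqrt(2)/16 + 3/16.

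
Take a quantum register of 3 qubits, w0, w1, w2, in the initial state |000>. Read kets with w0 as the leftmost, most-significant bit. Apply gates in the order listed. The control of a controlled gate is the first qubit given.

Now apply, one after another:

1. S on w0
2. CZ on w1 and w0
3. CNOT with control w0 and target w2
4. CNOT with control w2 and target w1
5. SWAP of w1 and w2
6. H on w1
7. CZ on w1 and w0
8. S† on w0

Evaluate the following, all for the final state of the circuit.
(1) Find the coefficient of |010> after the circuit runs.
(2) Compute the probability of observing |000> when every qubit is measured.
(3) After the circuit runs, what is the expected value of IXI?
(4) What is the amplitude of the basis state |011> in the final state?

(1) |010> carries amplitude sqrt(2)/2 in the final state.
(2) Outcome |000> occurs with probability 1/2.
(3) The expectation value of IXI is 1.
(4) The amplitude on |011> is 0.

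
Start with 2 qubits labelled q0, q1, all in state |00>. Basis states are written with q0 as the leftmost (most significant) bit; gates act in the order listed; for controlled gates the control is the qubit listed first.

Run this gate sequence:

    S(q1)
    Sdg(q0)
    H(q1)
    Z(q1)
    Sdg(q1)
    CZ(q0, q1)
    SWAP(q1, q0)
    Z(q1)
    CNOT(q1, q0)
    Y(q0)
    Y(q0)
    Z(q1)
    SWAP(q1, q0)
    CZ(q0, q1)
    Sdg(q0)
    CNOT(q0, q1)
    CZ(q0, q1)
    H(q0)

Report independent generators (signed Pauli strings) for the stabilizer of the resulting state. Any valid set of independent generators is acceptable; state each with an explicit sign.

One valid set of independent stabilizer generators is +XI, +IY (any independent generating set of the same group is equally correct).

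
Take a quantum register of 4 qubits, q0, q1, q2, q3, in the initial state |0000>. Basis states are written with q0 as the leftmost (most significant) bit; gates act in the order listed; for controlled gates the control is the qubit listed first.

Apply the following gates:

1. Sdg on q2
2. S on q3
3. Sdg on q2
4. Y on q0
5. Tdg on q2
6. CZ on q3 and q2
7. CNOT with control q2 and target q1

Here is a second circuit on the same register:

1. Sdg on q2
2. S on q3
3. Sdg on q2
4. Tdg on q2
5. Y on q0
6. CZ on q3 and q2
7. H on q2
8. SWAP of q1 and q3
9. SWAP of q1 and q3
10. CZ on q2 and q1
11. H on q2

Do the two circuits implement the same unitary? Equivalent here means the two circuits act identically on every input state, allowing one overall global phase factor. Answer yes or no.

No, they are not equivalent — no single phase factor reconciles the two unitaries.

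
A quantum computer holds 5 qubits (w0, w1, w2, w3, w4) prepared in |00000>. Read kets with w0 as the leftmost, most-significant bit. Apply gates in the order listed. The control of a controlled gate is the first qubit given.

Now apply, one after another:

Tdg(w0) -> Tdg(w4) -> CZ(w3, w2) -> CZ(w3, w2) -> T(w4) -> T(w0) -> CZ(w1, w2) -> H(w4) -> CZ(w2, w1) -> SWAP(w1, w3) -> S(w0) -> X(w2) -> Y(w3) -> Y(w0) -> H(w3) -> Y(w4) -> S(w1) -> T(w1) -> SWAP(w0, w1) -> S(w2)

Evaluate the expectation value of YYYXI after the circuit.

The expectation value of YYYXI is 0. Key observation: the block from step 1 through step 6 cancels to the identity and can be dropped.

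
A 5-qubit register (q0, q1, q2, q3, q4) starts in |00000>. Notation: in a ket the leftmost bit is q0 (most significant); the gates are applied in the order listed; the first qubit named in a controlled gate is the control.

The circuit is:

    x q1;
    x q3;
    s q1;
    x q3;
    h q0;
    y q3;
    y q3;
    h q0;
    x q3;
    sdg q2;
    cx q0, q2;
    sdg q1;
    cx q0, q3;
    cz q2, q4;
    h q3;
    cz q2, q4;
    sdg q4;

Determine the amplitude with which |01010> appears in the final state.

|01010> carries amplitude -sqrt(2)/2 in the final state. Key observation: gates 4-9 undo each other exactly, leaving only the rest of the circuit to track.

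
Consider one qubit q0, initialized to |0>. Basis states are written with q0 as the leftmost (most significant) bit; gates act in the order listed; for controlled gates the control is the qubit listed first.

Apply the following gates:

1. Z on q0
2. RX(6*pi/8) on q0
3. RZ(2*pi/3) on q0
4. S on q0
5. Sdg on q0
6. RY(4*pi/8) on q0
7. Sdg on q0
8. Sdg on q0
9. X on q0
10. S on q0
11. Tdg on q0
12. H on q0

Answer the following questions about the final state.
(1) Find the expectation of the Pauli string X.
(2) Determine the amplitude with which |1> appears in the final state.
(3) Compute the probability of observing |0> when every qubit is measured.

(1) The expectation value of X is sqrt(6)/4.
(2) The final state's coefficient on |1> equals sqrt(2 - sqrt(2))*exp(11*I*pi/12)/4 + sqrt(sqrt(2) + 2)*exp(I*pi/12)/4 + sqrt(2 - sqrt(2))*exp(2*I*pi/3)/4 + sqrt(sqrt(2) + 2)*exp(5*I*pi/6)/4.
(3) The probability of measuring |0> is 5/8.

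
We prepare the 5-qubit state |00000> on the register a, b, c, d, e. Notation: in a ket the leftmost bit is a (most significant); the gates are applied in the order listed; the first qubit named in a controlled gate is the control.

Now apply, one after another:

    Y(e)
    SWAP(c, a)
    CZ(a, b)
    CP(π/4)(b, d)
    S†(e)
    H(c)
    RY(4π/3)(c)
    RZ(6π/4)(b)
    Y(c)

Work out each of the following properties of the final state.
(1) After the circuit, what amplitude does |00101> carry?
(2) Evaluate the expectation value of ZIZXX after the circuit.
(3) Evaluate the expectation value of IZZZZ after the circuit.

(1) The amplitude on |00101> is (sqrt(2) + sqrt(6))*exp(3*I*pi/4)/4.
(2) The expectation value of ZIZXX is 0.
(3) The expectation value of IZZZZ is sqrt(3)/2.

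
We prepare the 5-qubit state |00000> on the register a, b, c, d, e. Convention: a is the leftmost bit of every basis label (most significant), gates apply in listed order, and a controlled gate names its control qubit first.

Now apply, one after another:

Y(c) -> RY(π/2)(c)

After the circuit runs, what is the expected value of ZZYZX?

In the final state, ZZYZX has expectation 0.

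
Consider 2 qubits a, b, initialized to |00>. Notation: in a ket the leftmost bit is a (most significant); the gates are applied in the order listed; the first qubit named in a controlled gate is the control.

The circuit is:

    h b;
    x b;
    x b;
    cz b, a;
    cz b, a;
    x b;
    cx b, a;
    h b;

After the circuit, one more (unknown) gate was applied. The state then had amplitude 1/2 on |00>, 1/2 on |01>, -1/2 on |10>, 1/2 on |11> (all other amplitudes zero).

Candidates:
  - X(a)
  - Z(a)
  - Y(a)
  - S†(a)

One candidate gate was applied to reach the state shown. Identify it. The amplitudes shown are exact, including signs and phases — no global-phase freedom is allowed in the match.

The unique candidate consistent with the amplitudes is Z(a). Key observation: steps 3-6 multiply out to the identity, so the circuit reduces to the remaining gates.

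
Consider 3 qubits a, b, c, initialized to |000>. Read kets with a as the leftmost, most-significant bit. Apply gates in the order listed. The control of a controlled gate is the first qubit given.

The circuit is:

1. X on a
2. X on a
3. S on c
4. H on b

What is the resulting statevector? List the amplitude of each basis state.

The final amplitudes are sqrt(2)/2 on |000>, sqrt(2)/2 on |010>, and 0 on every other basis state. Key observation: the block from step 1 through step 2 cancels to the identity and can be dropped.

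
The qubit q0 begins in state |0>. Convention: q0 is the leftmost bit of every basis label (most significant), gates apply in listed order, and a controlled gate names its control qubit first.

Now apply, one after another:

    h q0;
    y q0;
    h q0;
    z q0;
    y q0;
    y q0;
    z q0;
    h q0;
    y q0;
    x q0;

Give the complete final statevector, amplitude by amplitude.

After the circuit, the state carries amplitude sqrt(2)/2 on |0>, sqrt(2)/2 on |1>. Key observation: steps 4-7 multiply out to the identity, so the circuit reduces to the remaining gates.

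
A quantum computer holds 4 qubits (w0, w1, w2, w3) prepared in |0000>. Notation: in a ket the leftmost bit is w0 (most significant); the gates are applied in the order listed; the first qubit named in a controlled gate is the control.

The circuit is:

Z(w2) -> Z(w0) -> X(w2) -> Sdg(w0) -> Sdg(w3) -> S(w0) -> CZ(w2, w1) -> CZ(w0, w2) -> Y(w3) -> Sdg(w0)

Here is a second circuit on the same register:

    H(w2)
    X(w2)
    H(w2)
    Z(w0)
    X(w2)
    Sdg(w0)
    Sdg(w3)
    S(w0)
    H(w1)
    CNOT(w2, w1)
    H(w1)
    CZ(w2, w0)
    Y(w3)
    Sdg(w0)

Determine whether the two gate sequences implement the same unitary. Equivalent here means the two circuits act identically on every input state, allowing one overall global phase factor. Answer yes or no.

Yes — the two circuits implement the same unitary up to a global phase.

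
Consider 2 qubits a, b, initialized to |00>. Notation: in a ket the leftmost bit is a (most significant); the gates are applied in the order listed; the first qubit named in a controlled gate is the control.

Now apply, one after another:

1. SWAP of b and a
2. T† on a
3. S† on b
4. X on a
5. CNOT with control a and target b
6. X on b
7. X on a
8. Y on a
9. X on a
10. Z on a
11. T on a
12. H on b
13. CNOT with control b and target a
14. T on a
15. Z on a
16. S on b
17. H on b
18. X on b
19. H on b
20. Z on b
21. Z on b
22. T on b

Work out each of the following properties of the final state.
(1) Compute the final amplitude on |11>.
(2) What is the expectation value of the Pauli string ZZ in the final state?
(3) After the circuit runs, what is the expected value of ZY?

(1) The amplitude on |11> is -sqrt(2)*I/2. Key observation: gates 17-20 undo each other exactly, leaving only the rest of the circuit to track.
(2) In the final state, ZZ has expectation 1.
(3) The observable ZY averages to 0.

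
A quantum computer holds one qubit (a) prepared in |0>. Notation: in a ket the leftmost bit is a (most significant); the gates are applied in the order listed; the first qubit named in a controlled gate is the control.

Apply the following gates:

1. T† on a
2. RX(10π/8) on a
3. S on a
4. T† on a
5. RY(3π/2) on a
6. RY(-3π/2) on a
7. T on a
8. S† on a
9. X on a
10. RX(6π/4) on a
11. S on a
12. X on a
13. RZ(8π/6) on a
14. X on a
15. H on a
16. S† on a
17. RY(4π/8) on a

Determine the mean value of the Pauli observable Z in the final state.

The observable Z averages to -sqrt(6)/4. Key observation: gates 3-8 undo each other exactly, leaving only the rest of the circuit to track.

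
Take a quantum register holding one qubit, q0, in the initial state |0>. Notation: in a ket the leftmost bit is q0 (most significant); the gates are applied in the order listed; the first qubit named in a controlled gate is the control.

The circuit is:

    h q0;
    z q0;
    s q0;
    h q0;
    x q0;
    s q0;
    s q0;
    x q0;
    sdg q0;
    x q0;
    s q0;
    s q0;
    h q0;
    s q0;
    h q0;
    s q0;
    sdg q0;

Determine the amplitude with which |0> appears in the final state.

The final state's coefficient on |0> equals 1/2 - I/2. Key observation: gates 16-17 undo each other exactly, leaving only the rest of the circuit to track.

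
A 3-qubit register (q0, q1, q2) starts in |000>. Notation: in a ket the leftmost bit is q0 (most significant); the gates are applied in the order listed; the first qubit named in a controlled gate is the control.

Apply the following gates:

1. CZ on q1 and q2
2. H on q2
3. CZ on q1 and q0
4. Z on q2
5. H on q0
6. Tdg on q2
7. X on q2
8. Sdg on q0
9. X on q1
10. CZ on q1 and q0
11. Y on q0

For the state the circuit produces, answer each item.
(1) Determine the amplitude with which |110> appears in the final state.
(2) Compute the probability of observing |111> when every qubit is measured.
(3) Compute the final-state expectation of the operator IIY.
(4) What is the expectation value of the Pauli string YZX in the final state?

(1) The final state's coefficient on |110> equals -exp(I*pi/4)/2.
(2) The probability of measuring |111> is 1/4.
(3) In the final state, IIY has expectation -sqrt(2)/2.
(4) The observable YZX averages to sqrt(2)/2.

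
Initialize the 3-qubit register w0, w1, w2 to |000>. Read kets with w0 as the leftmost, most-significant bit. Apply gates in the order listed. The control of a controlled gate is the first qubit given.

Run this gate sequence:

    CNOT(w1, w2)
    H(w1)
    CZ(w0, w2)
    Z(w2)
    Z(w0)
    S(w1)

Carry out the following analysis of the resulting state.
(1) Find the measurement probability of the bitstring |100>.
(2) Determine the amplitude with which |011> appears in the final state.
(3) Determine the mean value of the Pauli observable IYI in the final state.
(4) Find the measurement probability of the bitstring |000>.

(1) A full measurement returns |100> with probability 0.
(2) |011> carries amplitude 0 in the final state.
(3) The expectation value of IYI is 1.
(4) Outcome |000> occurs with probability 1/2.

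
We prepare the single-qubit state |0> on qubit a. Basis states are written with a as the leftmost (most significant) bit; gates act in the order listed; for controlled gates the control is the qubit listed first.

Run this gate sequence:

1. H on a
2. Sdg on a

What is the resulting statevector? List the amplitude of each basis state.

The resulting statevector has amplitude sqrt(2)/2 on |0>, -sqrt(2)*I/2 on |1>.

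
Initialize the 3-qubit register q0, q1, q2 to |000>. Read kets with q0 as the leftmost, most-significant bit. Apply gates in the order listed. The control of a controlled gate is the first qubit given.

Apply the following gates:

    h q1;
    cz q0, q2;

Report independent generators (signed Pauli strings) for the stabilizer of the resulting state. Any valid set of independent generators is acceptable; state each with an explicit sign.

The final state is stabilized by the group generated by +IXI, +ZII, +IIZ; other independent generating sets are equally valid.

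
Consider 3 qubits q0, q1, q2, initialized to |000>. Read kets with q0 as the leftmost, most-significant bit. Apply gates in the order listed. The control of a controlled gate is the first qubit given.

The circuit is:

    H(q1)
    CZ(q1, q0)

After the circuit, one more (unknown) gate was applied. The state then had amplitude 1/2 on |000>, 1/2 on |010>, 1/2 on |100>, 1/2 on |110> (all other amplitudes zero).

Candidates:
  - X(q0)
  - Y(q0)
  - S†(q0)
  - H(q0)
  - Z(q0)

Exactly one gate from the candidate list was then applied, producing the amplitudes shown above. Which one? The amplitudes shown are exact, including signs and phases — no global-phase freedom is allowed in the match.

The applied gate was H(q0).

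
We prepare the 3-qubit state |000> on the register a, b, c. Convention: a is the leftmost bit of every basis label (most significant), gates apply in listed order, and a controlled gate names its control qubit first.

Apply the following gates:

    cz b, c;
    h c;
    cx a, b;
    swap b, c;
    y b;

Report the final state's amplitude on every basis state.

After the circuit, the state carries amplitude -sqrt(2)*I/2 on |000>, sqrt(2)*I/2 on |010>, and 0 on every other basis state.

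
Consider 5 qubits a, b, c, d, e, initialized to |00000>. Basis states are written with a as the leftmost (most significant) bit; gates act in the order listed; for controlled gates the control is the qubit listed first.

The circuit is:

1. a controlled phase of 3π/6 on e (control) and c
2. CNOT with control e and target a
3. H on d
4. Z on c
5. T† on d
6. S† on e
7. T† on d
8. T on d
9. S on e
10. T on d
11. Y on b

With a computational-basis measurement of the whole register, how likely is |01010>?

A full measurement returns |01010> with probability 1/2. Key observation: steps 5-10 multiply out to the identity, so the circuit reduces to the remaining gates.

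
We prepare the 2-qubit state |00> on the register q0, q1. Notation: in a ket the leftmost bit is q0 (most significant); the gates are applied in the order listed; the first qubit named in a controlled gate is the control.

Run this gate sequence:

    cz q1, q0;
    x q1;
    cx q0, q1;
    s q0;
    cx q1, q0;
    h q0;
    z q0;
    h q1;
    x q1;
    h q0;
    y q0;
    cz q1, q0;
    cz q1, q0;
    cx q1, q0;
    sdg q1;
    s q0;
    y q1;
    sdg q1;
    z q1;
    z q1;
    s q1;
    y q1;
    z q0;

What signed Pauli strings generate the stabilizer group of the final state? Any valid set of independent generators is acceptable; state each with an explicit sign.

The final state is stabilized by the group generated by -XX, -ZZ; other independent generating sets are equally valid. Key observation: the block from step 17 through step 22 cancels to the identity and can be dropped.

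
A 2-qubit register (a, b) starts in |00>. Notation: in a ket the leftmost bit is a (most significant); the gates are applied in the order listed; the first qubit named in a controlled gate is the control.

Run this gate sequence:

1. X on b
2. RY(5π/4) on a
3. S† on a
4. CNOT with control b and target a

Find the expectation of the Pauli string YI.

The observable YI averages to -sqrt(2)/2.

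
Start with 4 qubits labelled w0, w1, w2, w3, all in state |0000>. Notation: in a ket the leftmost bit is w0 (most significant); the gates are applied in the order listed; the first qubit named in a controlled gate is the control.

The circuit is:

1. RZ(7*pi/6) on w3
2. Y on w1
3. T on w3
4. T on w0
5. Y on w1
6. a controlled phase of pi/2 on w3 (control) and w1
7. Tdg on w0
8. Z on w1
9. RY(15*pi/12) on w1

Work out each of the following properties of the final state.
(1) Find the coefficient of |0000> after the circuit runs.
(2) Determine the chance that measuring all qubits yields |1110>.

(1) |0000> carries amplitude sqrt(2 - sqrt(2))*exp(5*I*pi/12)/2 in the final state.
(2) The probability of measuring |1110> is 0.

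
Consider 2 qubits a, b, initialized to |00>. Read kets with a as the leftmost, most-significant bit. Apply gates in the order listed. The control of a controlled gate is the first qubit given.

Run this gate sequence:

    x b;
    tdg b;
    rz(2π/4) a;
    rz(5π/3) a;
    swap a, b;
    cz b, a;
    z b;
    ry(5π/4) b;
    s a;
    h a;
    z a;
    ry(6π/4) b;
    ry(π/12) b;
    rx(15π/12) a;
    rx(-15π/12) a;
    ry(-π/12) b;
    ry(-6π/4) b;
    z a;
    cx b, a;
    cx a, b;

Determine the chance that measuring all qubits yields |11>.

Outcome |11> occurs with probability 1/4 - sqrt(2)/8.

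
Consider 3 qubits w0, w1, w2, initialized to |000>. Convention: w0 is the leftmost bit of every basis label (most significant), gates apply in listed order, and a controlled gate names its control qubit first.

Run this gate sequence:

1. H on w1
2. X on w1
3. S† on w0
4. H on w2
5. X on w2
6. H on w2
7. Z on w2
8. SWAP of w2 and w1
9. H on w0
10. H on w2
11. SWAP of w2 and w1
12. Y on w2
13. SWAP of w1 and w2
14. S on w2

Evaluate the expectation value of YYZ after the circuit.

In the final state, YYZ has expectation 0. Key observation: the block from step 4 through step 7 cancels to the identity and can be dropped.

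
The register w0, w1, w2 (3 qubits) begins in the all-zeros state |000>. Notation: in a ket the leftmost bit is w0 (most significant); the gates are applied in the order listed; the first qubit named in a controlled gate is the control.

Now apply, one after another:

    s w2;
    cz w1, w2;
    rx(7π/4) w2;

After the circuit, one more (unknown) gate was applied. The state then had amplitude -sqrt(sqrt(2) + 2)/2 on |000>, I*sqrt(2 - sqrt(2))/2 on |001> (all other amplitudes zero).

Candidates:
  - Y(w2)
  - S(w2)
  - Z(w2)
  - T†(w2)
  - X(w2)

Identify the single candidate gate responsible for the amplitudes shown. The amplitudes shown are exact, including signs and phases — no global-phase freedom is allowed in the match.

It was Z(w2) that produced the state shown.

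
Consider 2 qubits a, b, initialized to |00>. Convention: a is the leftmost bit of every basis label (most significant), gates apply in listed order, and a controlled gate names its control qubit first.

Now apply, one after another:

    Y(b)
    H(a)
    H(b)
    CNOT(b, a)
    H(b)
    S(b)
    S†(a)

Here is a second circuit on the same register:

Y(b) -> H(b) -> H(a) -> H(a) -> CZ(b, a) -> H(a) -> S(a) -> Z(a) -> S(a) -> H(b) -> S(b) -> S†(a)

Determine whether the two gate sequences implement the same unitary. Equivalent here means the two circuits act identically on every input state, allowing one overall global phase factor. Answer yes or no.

Yes, they are equivalent — the unitaries differ by at most a global phase.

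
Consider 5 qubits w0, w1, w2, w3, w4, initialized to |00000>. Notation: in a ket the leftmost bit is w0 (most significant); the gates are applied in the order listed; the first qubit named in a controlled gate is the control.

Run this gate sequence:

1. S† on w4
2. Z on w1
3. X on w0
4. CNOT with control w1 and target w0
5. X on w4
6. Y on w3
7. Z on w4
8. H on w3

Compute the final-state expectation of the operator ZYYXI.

The expectation value of ZYYXI is 0.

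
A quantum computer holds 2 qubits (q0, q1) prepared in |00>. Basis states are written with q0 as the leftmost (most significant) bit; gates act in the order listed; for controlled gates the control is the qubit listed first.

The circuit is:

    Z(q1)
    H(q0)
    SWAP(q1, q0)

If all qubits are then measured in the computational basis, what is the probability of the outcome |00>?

The probability of measuring |00> is 1/2.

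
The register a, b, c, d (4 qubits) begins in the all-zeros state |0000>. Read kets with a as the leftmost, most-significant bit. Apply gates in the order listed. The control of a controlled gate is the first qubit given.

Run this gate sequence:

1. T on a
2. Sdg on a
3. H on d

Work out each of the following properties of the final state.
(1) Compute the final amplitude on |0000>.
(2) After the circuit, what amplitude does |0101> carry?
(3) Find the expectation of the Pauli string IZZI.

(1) The final state's coefficient on |0000> equals sqrt(2)/2.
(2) |0101> carries amplitude 0 in the final state.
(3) The observable IZZI averages to 1.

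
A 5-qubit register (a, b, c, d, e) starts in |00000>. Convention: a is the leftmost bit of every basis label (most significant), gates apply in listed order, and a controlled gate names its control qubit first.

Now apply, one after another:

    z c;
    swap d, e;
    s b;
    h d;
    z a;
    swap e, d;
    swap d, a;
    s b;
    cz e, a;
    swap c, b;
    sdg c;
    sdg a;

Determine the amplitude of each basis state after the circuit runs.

The resulting statevector has amplitude sqrt(2)/2 on |00000>, sqrt(2)/2 on |00001>, and 0 on every other basis state.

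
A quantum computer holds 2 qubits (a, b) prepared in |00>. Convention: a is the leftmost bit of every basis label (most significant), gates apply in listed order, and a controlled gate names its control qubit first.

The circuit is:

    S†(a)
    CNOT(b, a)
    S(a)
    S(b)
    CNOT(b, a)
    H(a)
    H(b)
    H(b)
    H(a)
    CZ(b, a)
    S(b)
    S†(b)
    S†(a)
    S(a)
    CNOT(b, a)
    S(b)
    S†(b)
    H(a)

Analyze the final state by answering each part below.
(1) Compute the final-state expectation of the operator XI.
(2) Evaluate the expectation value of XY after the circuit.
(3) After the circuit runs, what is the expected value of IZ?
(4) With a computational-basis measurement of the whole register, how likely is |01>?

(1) In the final state, XI has expectation 1. Key observation: the block from step 6 through step 9 cancels to the identity and can be dropped.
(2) The expectation value of XY is 0.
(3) In the final state, IZ has expectation 1.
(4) Outcome |01> occurs with probability 0.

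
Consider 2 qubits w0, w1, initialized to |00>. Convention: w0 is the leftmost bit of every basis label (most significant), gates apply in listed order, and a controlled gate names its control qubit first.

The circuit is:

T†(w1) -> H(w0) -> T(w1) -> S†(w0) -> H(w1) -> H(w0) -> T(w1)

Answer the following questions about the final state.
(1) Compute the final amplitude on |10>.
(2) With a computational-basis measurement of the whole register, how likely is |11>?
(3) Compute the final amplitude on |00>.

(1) The final state's coefficient on |10> equals sqrt(2)*(1 + I)/4.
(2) The probability of measuring |11> is 1/4.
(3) The final state's coefficient on |00> equals sqrt(2)*(1 - I)/4.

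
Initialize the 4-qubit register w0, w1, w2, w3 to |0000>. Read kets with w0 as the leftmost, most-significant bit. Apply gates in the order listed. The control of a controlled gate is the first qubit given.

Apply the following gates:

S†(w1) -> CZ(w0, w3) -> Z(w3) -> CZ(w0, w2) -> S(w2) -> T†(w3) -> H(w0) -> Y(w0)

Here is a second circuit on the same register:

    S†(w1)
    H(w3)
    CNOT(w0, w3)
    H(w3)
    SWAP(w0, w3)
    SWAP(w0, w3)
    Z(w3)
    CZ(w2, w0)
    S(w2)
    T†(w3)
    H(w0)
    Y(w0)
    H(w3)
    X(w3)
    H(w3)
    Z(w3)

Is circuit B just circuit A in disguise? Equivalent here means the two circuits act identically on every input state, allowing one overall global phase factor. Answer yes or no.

Yes — the two circuits implement the same unitary up to a global phase.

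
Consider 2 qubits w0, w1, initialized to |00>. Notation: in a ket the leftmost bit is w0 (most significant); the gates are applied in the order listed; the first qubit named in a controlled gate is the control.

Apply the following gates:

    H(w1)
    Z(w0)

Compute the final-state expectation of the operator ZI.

The expectation value of ZI is 1.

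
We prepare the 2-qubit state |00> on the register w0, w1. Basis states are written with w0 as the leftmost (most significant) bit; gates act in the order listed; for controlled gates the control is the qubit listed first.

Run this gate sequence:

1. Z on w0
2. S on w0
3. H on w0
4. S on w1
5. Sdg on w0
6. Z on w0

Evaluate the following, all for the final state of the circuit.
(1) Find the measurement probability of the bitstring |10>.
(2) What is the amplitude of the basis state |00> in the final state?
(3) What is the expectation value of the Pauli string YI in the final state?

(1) The probability of measuring |10> is 1/2.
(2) The final state's coefficient on |00> equals sqrt(2)/2.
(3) In the final state, YI has expectation 1.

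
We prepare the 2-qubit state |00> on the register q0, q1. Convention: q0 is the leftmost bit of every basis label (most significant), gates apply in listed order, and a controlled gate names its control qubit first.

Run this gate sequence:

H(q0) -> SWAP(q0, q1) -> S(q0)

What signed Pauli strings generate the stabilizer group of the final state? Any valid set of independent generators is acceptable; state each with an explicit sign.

One valid set of independent stabilizer generators is +IX, +ZI (any independent generating set of the same group is equally correct).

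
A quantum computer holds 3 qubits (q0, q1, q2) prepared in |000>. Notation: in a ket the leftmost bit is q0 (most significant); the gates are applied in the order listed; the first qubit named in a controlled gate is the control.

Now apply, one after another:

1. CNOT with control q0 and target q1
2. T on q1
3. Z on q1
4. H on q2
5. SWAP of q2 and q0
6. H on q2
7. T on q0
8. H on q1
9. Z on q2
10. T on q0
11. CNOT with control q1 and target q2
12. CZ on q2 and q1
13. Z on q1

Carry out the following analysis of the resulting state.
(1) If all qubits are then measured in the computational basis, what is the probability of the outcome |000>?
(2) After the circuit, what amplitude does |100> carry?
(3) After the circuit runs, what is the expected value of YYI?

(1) Outcome |000> occurs with probability 1/8.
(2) |100> carries amplitude sqrt(2)*I/4 in the final state.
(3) The observable YYI averages to 0.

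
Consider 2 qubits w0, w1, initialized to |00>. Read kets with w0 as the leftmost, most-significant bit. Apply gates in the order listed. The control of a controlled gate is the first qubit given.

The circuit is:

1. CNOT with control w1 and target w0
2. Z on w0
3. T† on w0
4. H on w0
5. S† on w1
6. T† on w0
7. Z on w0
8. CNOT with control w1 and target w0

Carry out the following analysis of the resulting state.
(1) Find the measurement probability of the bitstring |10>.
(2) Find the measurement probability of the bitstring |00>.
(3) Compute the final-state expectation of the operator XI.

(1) Outcome |10> occurs with probability 1/2.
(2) The probability of measuring |00> is 1/2.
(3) The observable XI averages to -sqrt(2)/2.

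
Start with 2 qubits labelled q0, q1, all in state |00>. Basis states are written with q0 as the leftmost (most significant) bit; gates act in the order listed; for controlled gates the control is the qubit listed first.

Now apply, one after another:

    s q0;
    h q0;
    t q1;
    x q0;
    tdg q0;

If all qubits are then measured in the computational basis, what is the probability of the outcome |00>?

The probability of measuring |00> is 1/2.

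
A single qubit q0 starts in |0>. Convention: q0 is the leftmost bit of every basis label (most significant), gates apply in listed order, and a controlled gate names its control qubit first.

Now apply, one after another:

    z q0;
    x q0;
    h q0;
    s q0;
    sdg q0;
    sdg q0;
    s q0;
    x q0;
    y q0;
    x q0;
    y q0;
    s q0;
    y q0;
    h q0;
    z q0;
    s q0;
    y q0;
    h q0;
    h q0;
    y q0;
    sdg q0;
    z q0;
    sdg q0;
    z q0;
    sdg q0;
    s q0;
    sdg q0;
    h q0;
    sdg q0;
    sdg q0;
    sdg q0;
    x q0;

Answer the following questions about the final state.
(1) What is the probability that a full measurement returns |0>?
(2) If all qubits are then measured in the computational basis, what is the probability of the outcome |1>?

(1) A full measurement returns |0> with probability 1/2. Key observation: the block from step 15 through step 22 cancels to the identity and can be dropped.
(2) The probability of measuring |1> is 1/2.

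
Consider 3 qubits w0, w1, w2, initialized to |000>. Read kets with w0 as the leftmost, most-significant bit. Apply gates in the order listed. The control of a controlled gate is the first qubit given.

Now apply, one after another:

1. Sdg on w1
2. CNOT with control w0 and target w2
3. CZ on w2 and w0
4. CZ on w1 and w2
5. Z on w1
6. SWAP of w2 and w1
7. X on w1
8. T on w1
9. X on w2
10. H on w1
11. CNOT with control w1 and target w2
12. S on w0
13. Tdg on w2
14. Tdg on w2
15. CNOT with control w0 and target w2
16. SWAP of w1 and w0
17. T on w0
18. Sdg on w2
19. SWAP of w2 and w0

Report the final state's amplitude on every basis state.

The resulting statevector has amplitude -sqrt(2)*I/2 on |001>, -sqrt(2)*exp(I*pi/4)/2 on |100>, and 0 on every other basis state.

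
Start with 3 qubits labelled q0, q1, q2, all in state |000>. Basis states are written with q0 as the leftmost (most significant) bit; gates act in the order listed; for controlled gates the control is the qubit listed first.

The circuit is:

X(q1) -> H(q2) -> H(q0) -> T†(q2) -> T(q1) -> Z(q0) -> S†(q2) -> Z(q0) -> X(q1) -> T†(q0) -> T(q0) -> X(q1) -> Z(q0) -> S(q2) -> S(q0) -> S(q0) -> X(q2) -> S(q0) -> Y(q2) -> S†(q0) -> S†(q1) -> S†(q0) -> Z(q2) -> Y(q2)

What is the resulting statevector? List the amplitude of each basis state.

The final amplitudes are 0 on |000>, 0 on |001>, I/2 on |010>, -exp(3*I*pi/4)/2 on |011>, 0 on |100>, 0 on |101>, 1/2 on |110>, -exp(I*pi/4)/2 on |111>. Key observation: the block from step 7 through step 14 cancels to the identity and can be dropped.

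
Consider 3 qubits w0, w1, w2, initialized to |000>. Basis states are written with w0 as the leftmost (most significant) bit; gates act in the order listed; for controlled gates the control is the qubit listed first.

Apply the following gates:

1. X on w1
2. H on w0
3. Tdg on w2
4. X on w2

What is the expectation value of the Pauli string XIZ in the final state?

The observable XIZ averages to -1.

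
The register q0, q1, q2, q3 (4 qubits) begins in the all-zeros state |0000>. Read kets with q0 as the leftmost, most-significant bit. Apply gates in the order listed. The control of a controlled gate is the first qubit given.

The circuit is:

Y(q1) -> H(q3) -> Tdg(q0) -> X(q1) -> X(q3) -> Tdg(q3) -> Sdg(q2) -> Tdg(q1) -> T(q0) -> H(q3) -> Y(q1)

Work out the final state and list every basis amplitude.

The resulting statevector has amplitude -1/2 + exp(3*I*pi/4)/2 on |0100>, -1/2 - exp(3*I*pi/4)/2 on |0101>, and 0 on every other basis state.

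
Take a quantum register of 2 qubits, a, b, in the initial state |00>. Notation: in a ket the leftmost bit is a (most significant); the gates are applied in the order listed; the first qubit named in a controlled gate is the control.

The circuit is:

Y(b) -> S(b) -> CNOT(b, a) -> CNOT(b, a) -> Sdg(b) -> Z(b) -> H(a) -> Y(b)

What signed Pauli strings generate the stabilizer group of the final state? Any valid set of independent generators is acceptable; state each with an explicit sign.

The stabilizer group can be generated by +XI, +IZ, among other valid generating sets.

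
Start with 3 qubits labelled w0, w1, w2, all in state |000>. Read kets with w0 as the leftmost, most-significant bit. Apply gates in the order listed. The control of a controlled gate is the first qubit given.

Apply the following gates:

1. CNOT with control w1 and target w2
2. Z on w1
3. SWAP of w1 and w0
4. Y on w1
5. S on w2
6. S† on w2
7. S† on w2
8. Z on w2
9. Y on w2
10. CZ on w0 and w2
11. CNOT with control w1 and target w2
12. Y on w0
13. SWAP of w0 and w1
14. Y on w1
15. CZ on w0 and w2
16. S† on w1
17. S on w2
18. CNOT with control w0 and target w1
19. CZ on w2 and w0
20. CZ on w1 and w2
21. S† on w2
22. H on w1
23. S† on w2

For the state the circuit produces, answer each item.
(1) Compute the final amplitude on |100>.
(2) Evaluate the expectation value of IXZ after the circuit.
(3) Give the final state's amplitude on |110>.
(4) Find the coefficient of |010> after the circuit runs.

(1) The final state's coefficient on |100> equals -sqrt(2)/2.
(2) In the final state, IXZ has expectation -1.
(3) The final state's coefficient on |110> equals sqrt(2)/2.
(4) The amplitude on |010> is 0.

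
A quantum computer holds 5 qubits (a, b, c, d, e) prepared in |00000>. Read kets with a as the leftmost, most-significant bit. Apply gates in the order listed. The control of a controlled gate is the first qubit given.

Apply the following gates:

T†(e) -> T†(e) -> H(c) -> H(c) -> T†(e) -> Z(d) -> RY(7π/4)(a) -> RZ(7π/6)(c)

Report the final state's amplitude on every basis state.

The final amplitudes are sqrt(sqrt(2) + 2)*exp(5*I*pi/12)/2 on |00000>, -sqrt(2 - sqrt(2))*exp(5*I*pi/12)/2 on |10000>, and 0 on every other basis state. Key observation: gates 3-4 undo each other exactly, leaving only the rest of the circuit to track.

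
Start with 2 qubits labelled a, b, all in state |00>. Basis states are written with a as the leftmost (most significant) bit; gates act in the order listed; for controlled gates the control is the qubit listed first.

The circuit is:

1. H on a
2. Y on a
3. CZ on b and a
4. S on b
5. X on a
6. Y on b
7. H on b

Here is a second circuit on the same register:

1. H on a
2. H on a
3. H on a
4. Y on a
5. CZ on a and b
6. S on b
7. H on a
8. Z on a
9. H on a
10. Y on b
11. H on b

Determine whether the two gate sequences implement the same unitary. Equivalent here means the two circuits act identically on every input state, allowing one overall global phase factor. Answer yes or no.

Yes: on every input state the two circuits agree up to one overall phase factor.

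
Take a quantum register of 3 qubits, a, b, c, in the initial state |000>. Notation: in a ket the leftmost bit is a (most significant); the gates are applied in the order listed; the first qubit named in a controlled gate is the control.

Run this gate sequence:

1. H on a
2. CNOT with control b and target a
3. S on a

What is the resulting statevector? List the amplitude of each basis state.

The final amplitudes are sqrt(2)/2 on |000>, sqrt(2)*I/2 on |100>, and 0 on every other basis state.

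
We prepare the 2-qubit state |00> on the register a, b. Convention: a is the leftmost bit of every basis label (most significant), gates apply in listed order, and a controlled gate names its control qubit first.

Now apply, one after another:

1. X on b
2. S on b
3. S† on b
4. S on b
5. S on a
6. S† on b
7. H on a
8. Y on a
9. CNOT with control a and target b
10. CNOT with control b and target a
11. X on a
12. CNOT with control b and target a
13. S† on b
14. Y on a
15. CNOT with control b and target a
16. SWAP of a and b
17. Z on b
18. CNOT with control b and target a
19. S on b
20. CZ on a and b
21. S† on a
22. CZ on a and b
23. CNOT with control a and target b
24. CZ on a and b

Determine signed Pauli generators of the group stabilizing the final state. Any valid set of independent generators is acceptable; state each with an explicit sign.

The final state is stabilized by the group generated by +XX, -ZZ; other independent generating sets are equally valid. Key observation: the block from step 2 through step 3 cancels to the identity and can be dropped.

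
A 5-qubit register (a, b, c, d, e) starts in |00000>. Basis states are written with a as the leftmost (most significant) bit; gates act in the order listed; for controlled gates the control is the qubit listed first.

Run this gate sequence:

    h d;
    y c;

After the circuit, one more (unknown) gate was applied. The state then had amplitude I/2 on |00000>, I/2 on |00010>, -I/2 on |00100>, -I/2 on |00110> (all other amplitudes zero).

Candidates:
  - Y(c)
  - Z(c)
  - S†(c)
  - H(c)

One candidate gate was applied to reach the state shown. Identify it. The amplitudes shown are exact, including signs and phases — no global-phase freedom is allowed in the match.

It was H(c) that produced the state shown.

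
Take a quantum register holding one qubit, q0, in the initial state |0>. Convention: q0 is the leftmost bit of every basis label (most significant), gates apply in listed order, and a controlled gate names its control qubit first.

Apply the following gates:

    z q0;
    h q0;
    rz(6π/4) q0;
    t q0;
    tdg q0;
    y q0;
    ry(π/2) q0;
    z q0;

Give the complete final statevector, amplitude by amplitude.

After the circuit, the state carries amplitude (1 + I)*exp(I*pi/4)/2 on |0>, -sqrt(2)/2 on |1>.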